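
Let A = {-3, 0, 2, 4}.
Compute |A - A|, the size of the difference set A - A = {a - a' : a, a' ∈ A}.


A - A = {a - a' : a, a' ∈ A}; |A| = 4.
Bounds: 2|A|-1 ≤ |A - A| ≤ |A|² - |A| + 1, i.e. 7 ≤ |A - A| ≤ 13.
Note: 0 ∈ A - A always (from a - a). The set is symmetric: if d ∈ A - A then -d ∈ A - A.
Enumerate nonzero differences d = a - a' with a > a' (then include -d):
Positive differences: {2, 3, 4, 5, 7}
Full difference set: {0} ∪ (positive diffs) ∪ (negative diffs).
|A - A| = 1 + 2·5 = 11 (matches direct enumeration: 11).

|A - A| = 11


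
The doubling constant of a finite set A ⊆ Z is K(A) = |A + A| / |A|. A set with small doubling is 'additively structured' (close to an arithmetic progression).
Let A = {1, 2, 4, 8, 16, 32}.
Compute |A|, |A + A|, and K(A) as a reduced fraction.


|A| = 6.
Compute A + A by enumerating all 36 pairs.
A + A = {2, 3, 4, 5, 6, 8, 9, 10, 12, 16, 17, 18, 20, 24, 32, 33, 34, 36, 40, 48, 64}, so |A + A| = 21.
K = |A + A| / |A| = 21/6 = 7/2 ≈ 3.5000.
Reference: AP of size 6 gives K = 11/6 ≈ 1.8333; a fully generic set of size 6 gives K ≈ 3.5000.

|A| = 6, |A + A| = 21, K = 21/6 = 7/2.


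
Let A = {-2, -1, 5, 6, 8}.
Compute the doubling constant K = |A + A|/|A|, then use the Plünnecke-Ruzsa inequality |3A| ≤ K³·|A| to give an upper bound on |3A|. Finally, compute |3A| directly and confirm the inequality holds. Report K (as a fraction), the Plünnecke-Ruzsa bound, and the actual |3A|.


|A| = 5.
Step 1: Compute A + A by enumerating all 25 pairs.
A + A = {-4, -3, -2, 3, 4, 5, 6, 7, 10, 11, 12, 13, 14, 16}, so |A + A| = 14.
Step 2: Doubling constant K = |A + A|/|A| = 14/5 = 14/5 ≈ 2.8000.
Step 3: Plünnecke-Ruzsa gives |3A| ≤ K³·|A| = (2.8000)³ · 5 ≈ 109.7600.
Step 4: Compute 3A = A + A + A directly by enumerating all triples (a,b,c) ∈ A³; |3A| = 26.
Step 5: Check 26 ≤ 109.7600? Yes ✓.

K = 14/5, Plünnecke-Ruzsa bound K³|A| ≈ 109.7600, |3A| = 26, inequality holds.


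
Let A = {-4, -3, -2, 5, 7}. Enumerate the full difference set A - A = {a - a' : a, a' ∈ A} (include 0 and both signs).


A - A = {a - a' : a, a' ∈ A}.
Compute a - a' for each ordered pair (a, a'):
a = -4: -4--4=0, -4--3=-1, -4--2=-2, -4-5=-9, -4-7=-11
a = -3: -3--4=1, -3--3=0, -3--2=-1, -3-5=-8, -3-7=-10
a = -2: -2--4=2, -2--3=1, -2--2=0, -2-5=-7, -2-7=-9
a = 5: 5--4=9, 5--3=8, 5--2=7, 5-5=0, 5-7=-2
a = 7: 7--4=11, 7--3=10, 7--2=9, 7-5=2, 7-7=0
Collecting distinct values (and noting 0 appears from a-a):
A - A = {-11, -10, -9, -8, -7, -2, -1, 0, 1, 2, 7, 8, 9, 10, 11}
|A - A| = 15

A - A = {-11, -10, -9, -8, -7, -2, -1, 0, 1, 2, 7, 8, 9, 10, 11}


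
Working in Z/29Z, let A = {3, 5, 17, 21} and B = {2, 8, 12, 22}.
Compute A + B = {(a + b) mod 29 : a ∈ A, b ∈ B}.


Work in Z/29Z: reduce every sum a + b modulo 29.
Enumerate all 16 pairs:
a = 3: 3+2=5, 3+8=11, 3+12=15, 3+22=25
a = 5: 5+2=7, 5+8=13, 5+12=17, 5+22=27
a = 17: 17+2=19, 17+8=25, 17+12=0, 17+22=10
a = 21: 21+2=23, 21+8=0, 21+12=4, 21+22=14
Distinct residues collected: {0, 4, 5, 7, 10, 11, 13, 14, 15, 17, 19, 23, 25, 27}
|A + B| = 14 (out of 29 total residues).

A + B = {0, 4, 5, 7, 10, 11, 13, 14, 15, 17, 19, 23, 25, 27}


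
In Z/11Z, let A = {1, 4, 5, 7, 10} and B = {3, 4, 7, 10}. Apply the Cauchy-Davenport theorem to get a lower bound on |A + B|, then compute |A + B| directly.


Cauchy-Davenport: |A + B| ≥ min(p, |A| + |B| - 1) for A, B nonempty in Z/pZ.
|A| = 5, |B| = 4, p = 11.
CD lower bound = min(11, 5 + 4 - 1) = min(11, 8) = 8.
Compute A + B mod 11 directly:
a = 1: 1+3=4, 1+4=5, 1+7=8, 1+10=0
a = 4: 4+3=7, 4+4=8, 4+7=0, 4+10=3
a = 5: 5+3=8, 5+4=9, 5+7=1, 5+10=4
a = 7: 7+3=10, 7+4=0, 7+7=3, 7+10=6
a = 10: 10+3=2, 10+4=3, 10+7=6, 10+10=9
A + B = {0, 1, 2, 3, 4, 5, 6, 7, 8, 9, 10}, so |A + B| = 11.
Verify: 11 ≥ 8? Yes ✓.

CD lower bound = 8, actual |A + B| = 11.


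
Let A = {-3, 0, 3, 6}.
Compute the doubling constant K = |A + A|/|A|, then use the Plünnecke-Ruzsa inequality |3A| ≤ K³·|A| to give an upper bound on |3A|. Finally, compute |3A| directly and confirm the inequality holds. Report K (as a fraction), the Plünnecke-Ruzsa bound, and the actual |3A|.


|A| = 4.
Step 1: Compute A + A by enumerating all 16 pairs.
A + A = {-6, -3, 0, 3, 6, 9, 12}, so |A + A| = 7.
Step 2: Doubling constant K = |A + A|/|A| = 7/4 = 7/4 ≈ 1.7500.
Step 3: Plünnecke-Ruzsa gives |3A| ≤ K³·|A| = (1.7500)³ · 4 ≈ 21.4375.
Step 4: Compute 3A = A + A + A directly by enumerating all triples (a,b,c) ∈ A³; |3A| = 10.
Step 5: Check 10 ≤ 21.4375? Yes ✓.

K = 7/4, Plünnecke-Ruzsa bound K³|A| ≈ 21.4375, |3A| = 10, inequality holds.


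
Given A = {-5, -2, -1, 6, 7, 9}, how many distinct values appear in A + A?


A + A = {a + a' : a, a' ∈ A}; |A| = 6.
General bounds: 2|A| - 1 ≤ |A + A| ≤ |A|(|A|+1)/2, i.e. 11 ≤ |A + A| ≤ 21.
Lower bound 2|A|-1 is attained iff A is an arithmetic progression.
Enumerate sums a + a' for a ≤ a' (symmetric, so this suffices):
a = -5: -5+-5=-10, -5+-2=-7, -5+-1=-6, -5+6=1, -5+7=2, -5+9=4
a = -2: -2+-2=-4, -2+-1=-3, -2+6=4, -2+7=5, -2+9=7
a = -1: -1+-1=-2, -1+6=5, -1+7=6, -1+9=8
a = 6: 6+6=12, 6+7=13, 6+9=15
a = 7: 7+7=14, 7+9=16
a = 9: 9+9=18
Distinct sums: {-10, -7, -6, -4, -3, -2, 1, 2, 4, 5, 6, 7, 8, 12, 13, 14, 15, 16, 18}
|A + A| = 19

|A + A| = 19


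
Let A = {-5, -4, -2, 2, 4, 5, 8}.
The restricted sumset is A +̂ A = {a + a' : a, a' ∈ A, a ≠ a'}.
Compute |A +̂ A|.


Restricted sumset: A +̂ A = {a + a' : a ∈ A, a' ∈ A, a ≠ a'}.
Equivalently, take A + A and drop any sum 2a that is achievable ONLY as a + a for a ∈ A (i.e. sums representable only with equal summands).
Enumerate pairs (a, a') with a < a' (symmetric, so each unordered pair gives one sum; this covers all a ≠ a'):
  -5 + -4 = -9
  -5 + -2 = -7
  -5 + 2 = -3
  -5 + 4 = -1
  -5 + 5 = 0
  -5 + 8 = 3
  -4 + -2 = -6
  -4 + 2 = -2
  -4 + 4 = 0
  -4 + 5 = 1
  -4 + 8 = 4
  -2 + 2 = 0
  -2 + 4 = 2
  -2 + 5 = 3
  -2 + 8 = 6
  2 + 4 = 6
  2 + 5 = 7
  2 + 8 = 10
  4 + 5 = 9
  4 + 8 = 12
  5 + 8 = 13
Collected distinct sums: {-9, -7, -6, -3, -2, -1, 0, 1, 2, 3, 4, 6, 7, 9, 10, 12, 13}
|A +̂ A| = 17
(Reference bound: |A +̂ A| ≥ 2|A| - 3 for |A| ≥ 2, with |A| = 7 giving ≥ 11.)

|A +̂ A| = 17


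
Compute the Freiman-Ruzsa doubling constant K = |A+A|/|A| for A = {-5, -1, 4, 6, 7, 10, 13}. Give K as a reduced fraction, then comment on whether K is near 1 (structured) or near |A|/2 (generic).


|A| = 7.
Compute A + A by enumerating all 49 pairs.
A + A = {-10, -6, -2, -1, 1, 2, 3, 5, 6, 8, 9, 10, 11, 12, 13, 14, 16, 17, 19, 20, 23, 26}, so |A + A| = 22.
K = |A + A| / |A| = 22/7 (already in lowest terms) ≈ 3.1429.
Reference: AP of size 7 gives K = 13/7 ≈ 1.8571; a fully generic set of size 7 gives K ≈ 4.0000.

|A| = 7, |A + A| = 22, K = 22/7.


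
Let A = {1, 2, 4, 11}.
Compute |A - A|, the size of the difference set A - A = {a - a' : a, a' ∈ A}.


A - A = {a - a' : a, a' ∈ A}; |A| = 4.
Bounds: 2|A|-1 ≤ |A - A| ≤ |A|² - |A| + 1, i.e. 7 ≤ |A - A| ≤ 13.
Note: 0 ∈ A - A always (from a - a). The set is symmetric: if d ∈ A - A then -d ∈ A - A.
Enumerate nonzero differences d = a - a' with a > a' (then include -d):
Positive differences: {1, 2, 3, 7, 9, 10}
Full difference set: {0} ∪ (positive diffs) ∪ (negative diffs).
|A - A| = 1 + 2·6 = 13 (matches direct enumeration: 13).

|A - A| = 13


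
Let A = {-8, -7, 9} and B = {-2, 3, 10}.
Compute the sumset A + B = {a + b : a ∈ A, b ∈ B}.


A + B = {a + b : a ∈ A, b ∈ B}.
Enumerate all |A|·|B| = 3·3 = 9 pairs (a, b) and collect distinct sums.
a = -8: -8+-2=-10, -8+3=-5, -8+10=2
a = -7: -7+-2=-9, -7+3=-4, -7+10=3
a = 9: 9+-2=7, 9+3=12, 9+10=19
Collecting distinct sums: A + B = {-10, -9, -5, -4, 2, 3, 7, 12, 19}
|A + B| = 9

A + B = {-10, -9, -5, -4, 2, 3, 7, 12, 19}


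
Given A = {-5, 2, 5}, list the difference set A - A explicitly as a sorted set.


A - A = {a - a' : a, a' ∈ A}.
Compute a - a' for each ordered pair (a, a'):
a = -5: -5--5=0, -5-2=-7, -5-5=-10
a = 2: 2--5=7, 2-2=0, 2-5=-3
a = 5: 5--5=10, 5-2=3, 5-5=0
Collecting distinct values (and noting 0 appears from a-a):
A - A = {-10, -7, -3, 0, 3, 7, 10}
|A - A| = 7

A - A = {-10, -7, -3, 0, 3, 7, 10}


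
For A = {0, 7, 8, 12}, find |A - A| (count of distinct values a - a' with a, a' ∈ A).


A - A = {a - a' : a, a' ∈ A}; |A| = 4.
Bounds: 2|A|-1 ≤ |A - A| ≤ |A|² - |A| + 1, i.e. 7 ≤ |A - A| ≤ 13.
Note: 0 ∈ A - A always (from a - a). The set is symmetric: if d ∈ A - A then -d ∈ A - A.
Enumerate nonzero differences d = a - a' with a > a' (then include -d):
Positive differences: {1, 4, 5, 7, 8, 12}
Full difference set: {0} ∪ (positive diffs) ∪ (negative diffs).
|A - A| = 1 + 2·6 = 13 (matches direct enumeration: 13).

|A - A| = 13


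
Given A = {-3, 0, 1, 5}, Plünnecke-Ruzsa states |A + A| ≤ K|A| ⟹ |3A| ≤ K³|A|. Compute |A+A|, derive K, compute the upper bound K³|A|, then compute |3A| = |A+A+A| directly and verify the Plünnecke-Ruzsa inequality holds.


|A| = 4.
Step 1: Compute A + A by enumerating all 16 pairs.
A + A = {-6, -3, -2, 0, 1, 2, 5, 6, 10}, so |A + A| = 9.
Step 2: Doubling constant K = |A + A|/|A| = 9/4 = 9/4 ≈ 2.2500.
Step 3: Plünnecke-Ruzsa gives |3A| ≤ K³·|A| = (2.2500)³ · 4 ≈ 45.5625.
Step 4: Compute 3A = A + A + A directly by enumerating all triples (a,b,c) ∈ A³; |3A| = 16.
Step 5: Check 16 ≤ 45.5625? Yes ✓.

K = 9/4, Plünnecke-Ruzsa bound K³|A| ≈ 45.5625, |3A| = 16, inequality holds.


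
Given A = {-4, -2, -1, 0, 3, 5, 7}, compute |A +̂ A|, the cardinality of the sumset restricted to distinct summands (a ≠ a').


Restricted sumset: A +̂ A = {a + a' : a ∈ A, a' ∈ A, a ≠ a'}.
Equivalently, take A + A and drop any sum 2a that is achievable ONLY as a + a for a ∈ A (i.e. sums representable only with equal summands).
Enumerate pairs (a, a') with a < a' (symmetric, so each unordered pair gives one sum; this covers all a ≠ a'):
  -4 + -2 = -6
  -4 + -1 = -5
  -4 + 0 = -4
  -4 + 3 = -1
  -4 + 5 = 1
  -4 + 7 = 3
  -2 + -1 = -3
  -2 + 0 = -2
  -2 + 3 = 1
  -2 + 5 = 3
  -2 + 7 = 5
  -1 + 0 = -1
  -1 + 3 = 2
  -1 + 5 = 4
  -1 + 7 = 6
  0 + 3 = 3
  0 + 5 = 5
  0 + 7 = 7
  3 + 5 = 8
  3 + 7 = 10
  5 + 7 = 12
Collected distinct sums: {-6, -5, -4, -3, -2, -1, 1, 2, 3, 4, 5, 6, 7, 8, 10, 12}
|A +̂ A| = 16
(Reference bound: |A +̂ A| ≥ 2|A| - 3 for |A| ≥ 2, with |A| = 7 giving ≥ 11.)

|A +̂ A| = 16


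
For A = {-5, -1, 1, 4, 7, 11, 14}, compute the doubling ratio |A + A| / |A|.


|A| = 7.
Compute A + A by enumerating all 49 pairs.
A + A = {-10, -6, -4, -2, -1, 0, 2, 3, 5, 6, 8, 9, 10, 11, 12, 13, 14, 15, 18, 21, 22, 25, 28}, so |A + A| = 23.
K = |A + A| / |A| = 23/7 (already in lowest terms) ≈ 3.2857.
Reference: AP of size 7 gives K = 13/7 ≈ 1.8571; a fully generic set of size 7 gives K ≈ 4.0000.

|A| = 7, |A + A| = 23, K = 23/7.


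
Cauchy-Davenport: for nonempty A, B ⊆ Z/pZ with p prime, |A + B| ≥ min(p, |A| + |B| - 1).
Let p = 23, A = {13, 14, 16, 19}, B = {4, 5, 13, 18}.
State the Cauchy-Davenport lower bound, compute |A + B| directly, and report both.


Cauchy-Davenport: |A + B| ≥ min(p, |A| + |B| - 1) for A, B nonempty in Z/pZ.
|A| = 4, |B| = 4, p = 23.
CD lower bound = min(23, 4 + 4 - 1) = min(23, 7) = 7.
Compute A + B mod 23 directly:
a = 13: 13+4=17, 13+5=18, 13+13=3, 13+18=8
a = 14: 14+4=18, 14+5=19, 14+13=4, 14+18=9
a = 16: 16+4=20, 16+5=21, 16+13=6, 16+18=11
a = 19: 19+4=0, 19+5=1, 19+13=9, 19+18=14
A + B = {0, 1, 3, 4, 6, 8, 9, 11, 14, 17, 18, 19, 20, 21}, so |A + B| = 14.
Verify: 14 ≥ 7? Yes ✓.

CD lower bound = 7, actual |A + B| = 14.


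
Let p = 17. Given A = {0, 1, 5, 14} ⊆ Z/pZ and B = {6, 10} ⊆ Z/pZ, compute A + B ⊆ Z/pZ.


Work in Z/17Z: reduce every sum a + b modulo 17.
Enumerate all 8 pairs:
a = 0: 0+6=6, 0+10=10
a = 1: 1+6=7, 1+10=11
a = 5: 5+6=11, 5+10=15
a = 14: 14+6=3, 14+10=7
Distinct residues collected: {3, 6, 7, 10, 11, 15}
|A + B| = 6 (out of 17 total residues).

A + B = {3, 6, 7, 10, 11, 15}


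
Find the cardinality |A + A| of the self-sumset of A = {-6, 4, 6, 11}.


A + A = {a + a' : a, a' ∈ A}; |A| = 4.
General bounds: 2|A| - 1 ≤ |A + A| ≤ |A|(|A|+1)/2, i.e. 7 ≤ |A + A| ≤ 10.
Lower bound 2|A|-1 is attained iff A is an arithmetic progression.
Enumerate sums a + a' for a ≤ a' (symmetric, so this suffices):
a = -6: -6+-6=-12, -6+4=-2, -6+6=0, -6+11=5
a = 4: 4+4=8, 4+6=10, 4+11=15
a = 6: 6+6=12, 6+11=17
a = 11: 11+11=22
Distinct sums: {-12, -2, 0, 5, 8, 10, 12, 15, 17, 22}
|A + A| = 10

|A + A| = 10


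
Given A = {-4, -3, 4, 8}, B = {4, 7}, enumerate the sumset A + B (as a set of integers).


A + B = {a + b : a ∈ A, b ∈ B}.
Enumerate all |A|·|B| = 4·2 = 8 pairs (a, b) and collect distinct sums.
a = -4: -4+4=0, -4+7=3
a = -3: -3+4=1, -3+7=4
a = 4: 4+4=8, 4+7=11
a = 8: 8+4=12, 8+7=15
Collecting distinct sums: A + B = {0, 1, 3, 4, 8, 11, 12, 15}
|A + B| = 8

A + B = {0, 1, 3, 4, 8, 11, 12, 15}


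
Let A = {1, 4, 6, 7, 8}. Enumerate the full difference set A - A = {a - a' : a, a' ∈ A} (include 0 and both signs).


A - A = {a - a' : a, a' ∈ A}.
Compute a - a' for each ordered pair (a, a'):
a = 1: 1-1=0, 1-4=-3, 1-6=-5, 1-7=-6, 1-8=-7
a = 4: 4-1=3, 4-4=0, 4-6=-2, 4-7=-3, 4-8=-4
a = 6: 6-1=5, 6-4=2, 6-6=0, 6-7=-1, 6-8=-2
a = 7: 7-1=6, 7-4=3, 7-6=1, 7-7=0, 7-8=-1
a = 8: 8-1=7, 8-4=4, 8-6=2, 8-7=1, 8-8=0
Collecting distinct values (and noting 0 appears from a-a):
A - A = {-7, -6, -5, -4, -3, -2, -1, 0, 1, 2, 3, 4, 5, 6, 7}
|A - A| = 15

A - A = {-7, -6, -5, -4, -3, -2, -1, 0, 1, 2, 3, 4, 5, 6, 7}


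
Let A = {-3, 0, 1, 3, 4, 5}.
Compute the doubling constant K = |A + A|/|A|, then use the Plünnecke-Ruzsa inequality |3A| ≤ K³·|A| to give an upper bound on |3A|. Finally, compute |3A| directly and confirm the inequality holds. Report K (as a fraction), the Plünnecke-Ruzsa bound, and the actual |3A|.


|A| = 6.
Step 1: Compute A + A by enumerating all 36 pairs.
A + A = {-6, -3, -2, 0, 1, 2, 3, 4, 5, 6, 7, 8, 9, 10}, so |A + A| = 14.
Step 2: Doubling constant K = |A + A|/|A| = 14/6 = 14/6 ≈ 2.3333.
Step 3: Plünnecke-Ruzsa gives |3A| ≤ K³·|A| = (2.3333)³ · 6 ≈ 76.2222.
Step 4: Compute 3A = A + A + A directly by enumerating all triples (a,b,c) ∈ A³; |3A| = 22.
Step 5: Check 22 ≤ 76.2222? Yes ✓.

K = 14/6, Plünnecke-Ruzsa bound K³|A| ≈ 76.2222, |3A| = 22, inequality holds.


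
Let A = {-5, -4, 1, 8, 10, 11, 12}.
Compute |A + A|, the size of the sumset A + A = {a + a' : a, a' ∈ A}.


A + A = {a + a' : a, a' ∈ A}; |A| = 7.
General bounds: 2|A| - 1 ≤ |A + A| ≤ |A|(|A|+1)/2, i.e. 13 ≤ |A + A| ≤ 28.
Lower bound 2|A|-1 is attained iff A is an arithmetic progression.
Enumerate sums a + a' for a ≤ a' (symmetric, so this suffices):
a = -5: -5+-5=-10, -5+-4=-9, -5+1=-4, -5+8=3, -5+10=5, -5+11=6, -5+12=7
a = -4: -4+-4=-8, -4+1=-3, -4+8=4, -4+10=6, -4+11=7, -4+12=8
a = 1: 1+1=2, 1+8=9, 1+10=11, 1+11=12, 1+12=13
a = 8: 8+8=16, 8+10=18, 8+11=19, 8+12=20
a = 10: 10+10=20, 10+11=21, 10+12=22
a = 11: 11+11=22, 11+12=23
a = 12: 12+12=24
Distinct sums: {-10, -9, -8, -4, -3, 2, 3, 4, 5, 6, 7, 8, 9, 11, 12, 13, 16, 18, 19, 20, 21, 22, 23, 24}
|A + A| = 24

|A + A| = 24


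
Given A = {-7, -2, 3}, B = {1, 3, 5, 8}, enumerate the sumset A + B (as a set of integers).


A + B = {a + b : a ∈ A, b ∈ B}.
Enumerate all |A|·|B| = 3·4 = 12 pairs (a, b) and collect distinct sums.
a = -7: -7+1=-6, -7+3=-4, -7+5=-2, -7+8=1
a = -2: -2+1=-1, -2+3=1, -2+5=3, -2+8=6
a = 3: 3+1=4, 3+3=6, 3+5=8, 3+8=11
Collecting distinct sums: A + B = {-6, -4, -2, -1, 1, 3, 4, 6, 8, 11}
|A + B| = 10

A + B = {-6, -4, -2, -1, 1, 3, 4, 6, 8, 11}


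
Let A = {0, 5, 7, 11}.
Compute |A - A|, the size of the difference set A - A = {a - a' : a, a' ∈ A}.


A - A = {a - a' : a, a' ∈ A}; |A| = 4.
Bounds: 2|A|-1 ≤ |A - A| ≤ |A|² - |A| + 1, i.e. 7 ≤ |A - A| ≤ 13.
Note: 0 ∈ A - A always (from a - a). The set is symmetric: if d ∈ A - A then -d ∈ A - A.
Enumerate nonzero differences d = a - a' with a > a' (then include -d):
Positive differences: {2, 4, 5, 6, 7, 11}
Full difference set: {0} ∪ (positive diffs) ∪ (negative diffs).
|A - A| = 1 + 2·6 = 13 (matches direct enumeration: 13).

|A - A| = 13


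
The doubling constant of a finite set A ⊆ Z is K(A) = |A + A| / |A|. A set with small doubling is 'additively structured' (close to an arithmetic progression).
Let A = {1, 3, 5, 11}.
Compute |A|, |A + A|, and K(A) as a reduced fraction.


|A| = 4.
Compute A + A by enumerating all 16 pairs.
A + A = {2, 4, 6, 8, 10, 12, 14, 16, 22}, so |A + A| = 9.
K = |A + A| / |A| = 9/4 (already in lowest terms) ≈ 2.2500.
Reference: AP of size 4 gives K = 7/4 ≈ 1.7500; a fully generic set of size 4 gives K ≈ 2.5000.

|A| = 4, |A + A| = 9, K = 9/4.


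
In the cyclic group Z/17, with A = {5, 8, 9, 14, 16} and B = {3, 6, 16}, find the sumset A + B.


Work in Z/17Z: reduce every sum a + b modulo 17.
Enumerate all 15 pairs:
a = 5: 5+3=8, 5+6=11, 5+16=4
a = 8: 8+3=11, 8+6=14, 8+16=7
a = 9: 9+3=12, 9+6=15, 9+16=8
a = 14: 14+3=0, 14+6=3, 14+16=13
a = 16: 16+3=2, 16+6=5, 16+16=15
Distinct residues collected: {0, 2, 3, 4, 5, 7, 8, 11, 12, 13, 14, 15}
|A + B| = 12 (out of 17 total residues).

A + B = {0, 2, 3, 4, 5, 7, 8, 11, 12, 13, 14, 15}


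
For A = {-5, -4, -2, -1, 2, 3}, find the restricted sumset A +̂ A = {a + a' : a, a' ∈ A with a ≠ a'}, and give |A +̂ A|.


Restricted sumset: A +̂ A = {a + a' : a ∈ A, a' ∈ A, a ≠ a'}.
Equivalently, take A + A and drop any sum 2a that is achievable ONLY as a + a for a ∈ A (i.e. sums representable only with equal summands).
Enumerate pairs (a, a') with a < a' (symmetric, so each unordered pair gives one sum; this covers all a ≠ a'):
  -5 + -4 = -9
  -5 + -2 = -7
  -5 + -1 = -6
  -5 + 2 = -3
  -5 + 3 = -2
  -4 + -2 = -6
  -4 + -1 = -5
  -4 + 2 = -2
  -4 + 3 = -1
  -2 + -1 = -3
  -2 + 2 = 0
  -2 + 3 = 1
  -1 + 2 = 1
  -1 + 3 = 2
  2 + 3 = 5
Collected distinct sums: {-9, -7, -6, -5, -3, -2, -1, 0, 1, 2, 5}
|A +̂ A| = 11
(Reference bound: |A +̂ A| ≥ 2|A| - 3 for |A| ≥ 2, with |A| = 6 giving ≥ 9.)

|A +̂ A| = 11


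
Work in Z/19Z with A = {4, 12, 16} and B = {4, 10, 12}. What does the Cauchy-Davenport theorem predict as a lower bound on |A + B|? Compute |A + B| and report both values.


Cauchy-Davenport: |A + B| ≥ min(p, |A| + |B| - 1) for A, B nonempty in Z/pZ.
|A| = 3, |B| = 3, p = 19.
CD lower bound = min(19, 3 + 3 - 1) = min(19, 5) = 5.
Compute A + B mod 19 directly:
a = 4: 4+4=8, 4+10=14, 4+12=16
a = 12: 12+4=16, 12+10=3, 12+12=5
a = 16: 16+4=1, 16+10=7, 16+12=9
A + B = {1, 3, 5, 7, 8, 9, 14, 16}, so |A + B| = 8.
Verify: 8 ≥ 5? Yes ✓.

CD lower bound = 5, actual |A + B| = 8.


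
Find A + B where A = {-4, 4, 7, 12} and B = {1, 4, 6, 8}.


A + B = {a + b : a ∈ A, b ∈ B}.
Enumerate all |A|·|B| = 4·4 = 16 pairs (a, b) and collect distinct sums.
a = -4: -4+1=-3, -4+4=0, -4+6=2, -4+8=4
a = 4: 4+1=5, 4+4=8, 4+6=10, 4+8=12
a = 7: 7+1=8, 7+4=11, 7+6=13, 7+8=15
a = 12: 12+1=13, 12+4=16, 12+6=18, 12+8=20
Collecting distinct sums: A + B = {-3, 0, 2, 4, 5, 8, 10, 11, 12, 13, 15, 16, 18, 20}
|A + B| = 14

A + B = {-3, 0, 2, 4, 5, 8, 10, 11, 12, 13, 15, 16, 18, 20}


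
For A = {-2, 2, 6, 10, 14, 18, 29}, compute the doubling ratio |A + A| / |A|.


|A| = 7.
Compute A + A by enumerating all 49 pairs.
A + A = {-4, 0, 4, 8, 12, 16, 20, 24, 27, 28, 31, 32, 35, 36, 39, 43, 47, 58}, so |A + A| = 18.
K = |A + A| / |A| = 18/7 (already in lowest terms) ≈ 2.5714.
Reference: AP of size 7 gives K = 13/7 ≈ 1.8571; a fully generic set of size 7 gives K ≈ 4.0000.

|A| = 7, |A + A| = 18, K = 18/7.


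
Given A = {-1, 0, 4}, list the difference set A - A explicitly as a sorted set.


A - A = {a - a' : a, a' ∈ A}.
Compute a - a' for each ordered pair (a, a'):
a = -1: -1--1=0, -1-0=-1, -1-4=-5
a = 0: 0--1=1, 0-0=0, 0-4=-4
a = 4: 4--1=5, 4-0=4, 4-4=0
Collecting distinct values (and noting 0 appears from a-a):
A - A = {-5, -4, -1, 0, 1, 4, 5}
|A - A| = 7

A - A = {-5, -4, -1, 0, 1, 4, 5}


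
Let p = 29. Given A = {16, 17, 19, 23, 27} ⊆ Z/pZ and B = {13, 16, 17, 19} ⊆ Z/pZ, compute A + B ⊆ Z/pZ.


Work in Z/29Z: reduce every sum a + b modulo 29.
Enumerate all 20 pairs:
a = 16: 16+13=0, 16+16=3, 16+17=4, 16+19=6
a = 17: 17+13=1, 17+16=4, 17+17=5, 17+19=7
a = 19: 19+13=3, 19+16=6, 19+17=7, 19+19=9
a = 23: 23+13=7, 23+16=10, 23+17=11, 23+19=13
a = 27: 27+13=11, 27+16=14, 27+17=15, 27+19=17
Distinct residues collected: {0, 1, 3, 4, 5, 6, 7, 9, 10, 11, 13, 14, 15, 17}
|A + B| = 14 (out of 29 total residues).

A + B = {0, 1, 3, 4, 5, 6, 7, 9, 10, 11, 13, 14, 15, 17}


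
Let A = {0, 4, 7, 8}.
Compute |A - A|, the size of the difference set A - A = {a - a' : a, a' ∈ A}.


A - A = {a - a' : a, a' ∈ A}; |A| = 4.
Bounds: 2|A|-1 ≤ |A - A| ≤ |A|² - |A| + 1, i.e. 7 ≤ |A - A| ≤ 13.
Note: 0 ∈ A - A always (from a - a). The set is symmetric: if d ∈ A - A then -d ∈ A - A.
Enumerate nonzero differences d = a - a' with a > a' (then include -d):
Positive differences: {1, 3, 4, 7, 8}
Full difference set: {0} ∪ (positive diffs) ∪ (negative diffs).
|A - A| = 1 + 2·5 = 11 (matches direct enumeration: 11).

|A - A| = 11


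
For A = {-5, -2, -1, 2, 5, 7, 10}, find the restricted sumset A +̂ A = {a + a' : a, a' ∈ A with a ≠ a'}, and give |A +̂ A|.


Restricted sumset: A +̂ A = {a + a' : a ∈ A, a' ∈ A, a ≠ a'}.
Equivalently, take A + A and drop any sum 2a that is achievable ONLY as a + a for a ∈ A (i.e. sums representable only with equal summands).
Enumerate pairs (a, a') with a < a' (symmetric, so each unordered pair gives one sum; this covers all a ≠ a'):
  -5 + -2 = -7
  -5 + -1 = -6
  -5 + 2 = -3
  -5 + 5 = 0
  -5 + 7 = 2
  -5 + 10 = 5
  -2 + -1 = -3
  -2 + 2 = 0
  -2 + 5 = 3
  -2 + 7 = 5
  -2 + 10 = 8
  -1 + 2 = 1
  -1 + 5 = 4
  -1 + 7 = 6
  -1 + 10 = 9
  2 + 5 = 7
  2 + 7 = 9
  2 + 10 = 12
  5 + 7 = 12
  5 + 10 = 15
  7 + 10 = 17
Collected distinct sums: {-7, -6, -3, 0, 1, 2, 3, 4, 5, 6, 7, 8, 9, 12, 15, 17}
|A +̂ A| = 16
(Reference bound: |A +̂ A| ≥ 2|A| - 3 for |A| ≥ 2, with |A| = 7 giving ≥ 11.)

|A +̂ A| = 16


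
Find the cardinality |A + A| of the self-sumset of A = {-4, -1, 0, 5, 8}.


A + A = {a + a' : a, a' ∈ A}; |A| = 5.
General bounds: 2|A| - 1 ≤ |A + A| ≤ |A|(|A|+1)/2, i.e. 9 ≤ |A + A| ≤ 15.
Lower bound 2|A|-1 is attained iff A is an arithmetic progression.
Enumerate sums a + a' for a ≤ a' (symmetric, so this suffices):
a = -4: -4+-4=-8, -4+-1=-5, -4+0=-4, -4+5=1, -4+8=4
a = -1: -1+-1=-2, -1+0=-1, -1+5=4, -1+8=7
a = 0: 0+0=0, 0+5=5, 0+8=8
a = 5: 5+5=10, 5+8=13
a = 8: 8+8=16
Distinct sums: {-8, -5, -4, -2, -1, 0, 1, 4, 5, 7, 8, 10, 13, 16}
|A + A| = 14

|A + A| = 14


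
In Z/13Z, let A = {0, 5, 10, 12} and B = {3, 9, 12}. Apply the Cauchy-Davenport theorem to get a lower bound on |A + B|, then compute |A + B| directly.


Cauchy-Davenport: |A + B| ≥ min(p, |A| + |B| - 1) for A, B nonempty in Z/pZ.
|A| = 4, |B| = 3, p = 13.
CD lower bound = min(13, 4 + 3 - 1) = min(13, 6) = 6.
Compute A + B mod 13 directly:
a = 0: 0+3=3, 0+9=9, 0+12=12
a = 5: 5+3=8, 5+9=1, 5+12=4
a = 10: 10+3=0, 10+9=6, 10+12=9
a = 12: 12+3=2, 12+9=8, 12+12=11
A + B = {0, 1, 2, 3, 4, 6, 8, 9, 11, 12}, so |A + B| = 10.
Verify: 10 ≥ 6? Yes ✓.

CD lower bound = 6, actual |A + B| = 10.


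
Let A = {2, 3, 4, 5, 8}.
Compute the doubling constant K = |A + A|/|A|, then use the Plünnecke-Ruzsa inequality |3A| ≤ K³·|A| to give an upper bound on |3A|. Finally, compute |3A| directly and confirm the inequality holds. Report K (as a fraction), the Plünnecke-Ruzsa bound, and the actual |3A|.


|A| = 5.
Step 1: Compute A + A by enumerating all 25 pairs.
A + A = {4, 5, 6, 7, 8, 9, 10, 11, 12, 13, 16}, so |A + A| = 11.
Step 2: Doubling constant K = |A + A|/|A| = 11/5 = 11/5 ≈ 2.2000.
Step 3: Plünnecke-Ruzsa gives |3A| ≤ K³·|A| = (2.2000)³ · 5 ≈ 53.2400.
Step 4: Compute 3A = A + A + A directly by enumerating all triples (a,b,c) ∈ A³; |3A| = 17.
Step 5: Check 17 ≤ 53.2400? Yes ✓.

K = 11/5, Plünnecke-Ruzsa bound K³|A| ≈ 53.2400, |3A| = 17, inequality holds.


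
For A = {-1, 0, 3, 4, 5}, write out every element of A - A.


A - A = {a - a' : a, a' ∈ A}.
Compute a - a' for each ordered pair (a, a'):
a = -1: -1--1=0, -1-0=-1, -1-3=-4, -1-4=-5, -1-5=-6
a = 0: 0--1=1, 0-0=0, 0-3=-3, 0-4=-4, 0-5=-5
a = 3: 3--1=4, 3-0=3, 3-3=0, 3-4=-1, 3-5=-2
a = 4: 4--1=5, 4-0=4, 4-3=1, 4-4=0, 4-5=-1
a = 5: 5--1=6, 5-0=5, 5-3=2, 5-4=1, 5-5=0
Collecting distinct values (and noting 0 appears from a-a):
A - A = {-6, -5, -4, -3, -2, -1, 0, 1, 2, 3, 4, 5, 6}
|A - A| = 13

A - A = {-6, -5, -4, -3, -2, -1, 0, 1, 2, 3, 4, 5, 6}


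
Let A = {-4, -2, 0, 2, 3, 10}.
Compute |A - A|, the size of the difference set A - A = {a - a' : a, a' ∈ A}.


A - A = {a - a' : a, a' ∈ A}; |A| = 6.
Bounds: 2|A|-1 ≤ |A - A| ≤ |A|² - |A| + 1, i.e. 11 ≤ |A - A| ≤ 31.
Note: 0 ∈ A - A always (from a - a). The set is symmetric: if d ∈ A - A then -d ∈ A - A.
Enumerate nonzero differences d = a - a' with a > a' (then include -d):
Positive differences: {1, 2, 3, 4, 5, 6, 7, 8, 10, 12, 14}
Full difference set: {0} ∪ (positive diffs) ∪ (negative diffs).
|A - A| = 1 + 2·11 = 23 (matches direct enumeration: 23).

|A - A| = 23


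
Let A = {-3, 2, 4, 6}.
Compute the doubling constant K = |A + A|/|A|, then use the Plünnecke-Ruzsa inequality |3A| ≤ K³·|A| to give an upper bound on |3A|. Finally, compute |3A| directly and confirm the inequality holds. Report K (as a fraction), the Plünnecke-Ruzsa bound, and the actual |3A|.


|A| = 4.
Step 1: Compute A + A by enumerating all 16 pairs.
A + A = {-6, -1, 1, 3, 4, 6, 8, 10, 12}, so |A + A| = 9.
Step 2: Doubling constant K = |A + A|/|A| = 9/4 = 9/4 ≈ 2.2500.
Step 3: Plünnecke-Ruzsa gives |3A| ≤ K³·|A| = (2.2500)³ · 4 ≈ 45.5625.
Step 4: Compute 3A = A + A + A directly by enumerating all triples (a,b,c) ∈ A³; |3A| = 16.
Step 5: Check 16 ≤ 45.5625? Yes ✓.

K = 9/4, Plünnecke-Ruzsa bound K³|A| ≈ 45.5625, |3A| = 16, inequality holds.


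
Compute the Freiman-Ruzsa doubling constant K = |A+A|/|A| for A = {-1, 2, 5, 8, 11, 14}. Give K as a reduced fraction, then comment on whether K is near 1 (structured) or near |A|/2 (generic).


|A| = 6.
Compute A + A by enumerating all 36 pairs.
A + A = {-2, 1, 4, 7, 10, 13, 16, 19, 22, 25, 28}, so |A + A| = 11.
K = |A + A| / |A| = 11/6 (already in lowest terms) ≈ 1.8333.
Reference: AP of size 6 gives K = 11/6 ≈ 1.8333; a fully generic set of size 6 gives K ≈ 3.5000.

|A| = 6, |A + A| = 11, K = 11/6.


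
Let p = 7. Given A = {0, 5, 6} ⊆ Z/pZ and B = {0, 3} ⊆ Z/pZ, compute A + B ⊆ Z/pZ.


Work in Z/7Z: reduce every sum a + b modulo 7.
Enumerate all 6 pairs:
a = 0: 0+0=0, 0+3=3
a = 5: 5+0=5, 5+3=1
a = 6: 6+0=6, 6+3=2
Distinct residues collected: {0, 1, 2, 3, 5, 6}
|A + B| = 6 (out of 7 total residues).

A + B = {0, 1, 2, 3, 5, 6}


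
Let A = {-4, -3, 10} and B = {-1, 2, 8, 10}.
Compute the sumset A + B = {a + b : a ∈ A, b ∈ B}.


A + B = {a + b : a ∈ A, b ∈ B}.
Enumerate all |A|·|B| = 3·4 = 12 pairs (a, b) and collect distinct sums.
a = -4: -4+-1=-5, -4+2=-2, -4+8=4, -4+10=6
a = -3: -3+-1=-4, -3+2=-1, -3+8=5, -3+10=7
a = 10: 10+-1=9, 10+2=12, 10+8=18, 10+10=20
Collecting distinct sums: A + B = {-5, -4, -2, -1, 4, 5, 6, 7, 9, 12, 18, 20}
|A + B| = 12

A + B = {-5, -4, -2, -1, 4, 5, 6, 7, 9, 12, 18, 20}


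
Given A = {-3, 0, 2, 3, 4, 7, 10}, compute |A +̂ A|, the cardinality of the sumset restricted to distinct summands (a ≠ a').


Restricted sumset: A +̂ A = {a + a' : a ∈ A, a' ∈ A, a ≠ a'}.
Equivalently, take A + A and drop any sum 2a that is achievable ONLY as a + a for a ∈ A (i.e. sums representable only with equal summands).
Enumerate pairs (a, a') with a < a' (symmetric, so each unordered pair gives one sum; this covers all a ≠ a'):
  -3 + 0 = -3
  -3 + 2 = -1
  -3 + 3 = 0
  -3 + 4 = 1
  -3 + 7 = 4
  -3 + 10 = 7
  0 + 2 = 2
  0 + 3 = 3
  0 + 4 = 4
  0 + 7 = 7
  0 + 10 = 10
  2 + 3 = 5
  2 + 4 = 6
  2 + 7 = 9
  2 + 10 = 12
  3 + 4 = 7
  3 + 7 = 10
  3 + 10 = 13
  4 + 7 = 11
  4 + 10 = 14
  7 + 10 = 17
Collected distinct sums: {-3, -1, 0, 1, 2, 3, 4, 5, 6, 7, 9, 10, 11, 12, 13, 14, 17}
|A +̂ A| = 17
(Reference bound: |A +̂ A| ≥ 2|A| - 3 for |A| ≥ 2, with |A| = 7 giving ≥ 11.)

|A +̂ A| = 17


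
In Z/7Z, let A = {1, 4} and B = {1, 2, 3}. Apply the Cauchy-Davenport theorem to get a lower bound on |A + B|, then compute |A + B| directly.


Cauchy-Davenport: |A + B| ≥ min(p, |A| + |B| - 1) for A, B nonempty in Z/pZ.
|A| = 2, |B| = 3, p = 7.
CD lower bound = min(7, 2 + 3 - 1) = min(7, 4) = 4.
Compute A + B mod 7 directly:
a = 1: 1+1=2, 1+2=3, 1+3=4
a = 4: 4+1=5, 4+2=6, 4+3=0
A + B = {0, 2, 3, 4, 5, 6}, so |A + B| = 6.
Verify: 6 ≥ 4? Yes ✓.

CD lower bound = 4, actual |A + B| = 6.


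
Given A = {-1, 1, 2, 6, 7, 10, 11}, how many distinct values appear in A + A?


A + A = {a + a' : a, a' ∈ A}; |A| = 7.
General bounds: 2|A| - 1 ≤ |A + A| ≤ |A|(|A|+1)/2, i.e. 13 ≤ |A + A| ≤ 28.
Lower bound 2|A|-1 is attained iff A is an arithmetic progression.
Enumerate sums a + a' for a ≤ a' (symmetric, so this suffices):
a = -1: -1+-1=-2, -1+1=0, -1+2=1, -1+6=5, -1+7=6, -1+10=9, -1+11=10
a = 1: 1+1=2, 1+2=3, 1+6=7, 1+7=8, 1+10=11, 1+11=12
a = 2: 2+2=4, 2+6=8, 2+7=9, 2+10=12, 2+11=13
a = 6: 6+6=12, 6+7=13, 6+10=16, 6+11=17
a = 7: 7+7=14, 7+10=17, 7+11=18
a = 10: 10+10=20, 10+11=21
a = 11: 11+11=22
Distinct sums: {-2, 0, 1, 2, 3, 4, 5, 6, 7, 8, 9, 10, 11, 12, 13, 14, 16, 17, 18, 20, 21, 22}
|A + A| = 22

|A + A| = 22


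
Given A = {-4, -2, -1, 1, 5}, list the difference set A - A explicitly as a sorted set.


A - A = {a - a' : a, a' ∈ A}.
Compute a - a' for each ordered pair (a, a'):
a = -4: -4--4=0, -4--2=-2, -4--1=-3, -4-1=-5, -4-5=-9
a = -2: -2--4=2, -2--2=0, -2--1=-1, -2-1=-3, -2-5=-7
a = -1: -1--4=3, -1--2=1, -1--1=0, -1-1=-2, -1-5=-6
a = 1: 1--4=5, 1--2=3, 1--1=2, 1-1=0, 1-5=-4
a = 5: 5--4=9, 5--2=7, 5--1=6, 5-1=4, 5-5=0
Collecting distinct values (and noting 0 appears from a-a):
A - A = {-9, -7, -6, -5, -4, -3, -2, -1, 0, 1, 2, 3, 4, 5, 6, 7, 9}
|A - A| = 17

A - A = {-9, -7, -6, -5, -4, -3, -2, -1, 0, 1, 2, 3, 4, 5, 6, 7, 9}


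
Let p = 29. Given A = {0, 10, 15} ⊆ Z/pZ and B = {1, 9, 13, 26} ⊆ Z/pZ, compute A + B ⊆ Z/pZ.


Work in Z/29Z: reduce every sum a + b modulo 29.
Enumerate all 12 pairs:
a = 0: 0+1=1, 0+9=9, 0+13=13, 0+26=26
a = 10: 10+1=11, 10+9=19, 10+13=23, 10+26=7
a = 15: 15+1=16, 15+9=24, 15+13=28, 15+26=12
Distinct residues collected: {1, 7, 9, 11, 12, 13, 16, 19, 23, 24, 26, 28}
|A + B| = 12 (out of 29 total residues).

A + B = {1, 7, 9, 11, 12, 13, 16, 19, 23, 24, 26, 28}


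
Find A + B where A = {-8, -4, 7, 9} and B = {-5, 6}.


A + B = {a + b : a ∈ A, b ∈ B}.
Enumerate all |A|·|B| = 4·2 = 8 pairs (a, b) and collect distinct sums.
a = -8: -8+-5=-13, -8+6=-2
a = -4: -4+-5=-9, -4+6=2
a = 7: 7+-5=2, 7+6=13
a = 9: 9+-5=4, 9+6=15
Collecting distinct sums: A + B = {-13, -9, -2, 2, 4, 13, 15}
|A + B| = 7

A + B = {-13, -9, -2, 2, 4, 13, 15}


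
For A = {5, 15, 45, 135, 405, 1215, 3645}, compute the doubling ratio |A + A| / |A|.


|A| = 7.
Compute A + A by enumerating all 49 pairs.
A + A = {10, 20, 30, 50, 60, 90, 140, 150, 180, 270, 410, 420, 450, 540, 810, 1220, 1230, 1260, 1350, 1620, 2430, 3650, 3660, 3690, 3780, 4050, 4860, 7290}, so |A + A| = 28.
K = |A + A| / |A| = 28/7 = 4/1 ≈ 4.0000.
Reference: AP of size 7 gives K = 13/7 ≈ 1.8571; a fully generic set of size 7 gives K ≈ 4.0000.

|A| = 7, |A + A| = 28, K = 28/7 = 4/1.


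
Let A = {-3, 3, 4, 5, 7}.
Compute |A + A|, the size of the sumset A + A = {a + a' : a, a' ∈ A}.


A + A = {a + a' : a, a' ∈ A}; |A| = 5.
General bounds: 2|A| - 1 ≤ |A + A| ≤ |A|(|A|+1)/2, i.e. 9 ≤ |A + A| ≤ 15.
Lower bound 2|A|-1 is attained iff A is an arithmetic progression.
Enumerate sums a + a' for a ≤ a' (symmetric, so this suffices):
a = -3: -3+-3=-6, -3+3=0, -3+4=1, -3+5=2, -3+7=4
a = 3: 3+3=6, 3+4=7, 3+5=8, 3+7=10
a = 4: 4+4=8, 4+5=9, 4+7=11
a = 5: 5+5=10, 5+7=12
a = 7: 7+7=14
Distinct sums: {-6, 0, 1, 2, 4, 6, 7, 8, 9, 10, 11, 12, 14}
|A + A| = 13

|A + A| = 13


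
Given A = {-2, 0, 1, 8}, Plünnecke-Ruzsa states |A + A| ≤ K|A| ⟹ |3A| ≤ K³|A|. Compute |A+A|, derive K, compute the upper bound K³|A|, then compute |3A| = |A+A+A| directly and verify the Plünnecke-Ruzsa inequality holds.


|A| = 4.
Step 1: Compute A + A by enumerating all 16 pairs.
A + A = {-4, -2, -1, 0, 1, 2, 6, 8, 9, 16}, so |A + A| = 10.
Step 2: Doubling constant K = |A + A|/|A| = 10/4 = 10/4 ≈ 2.5000.
Step 3: Plünnecke-Ruzsa gives |3A| ≤ K³·|A| = (2.5000)³ · 4 ≈ 62.5000.
Step 4: Compute 3A = A + A + A directly by enumerating all triples (a,b,c) ∈ A³; |3A| = 19.
Step 5: Check 19 ≤ 62.5000? Yes ✓.

K = 10/4, Plünnecke-Ruzsa bound K³|A| ≈ 62.5000, |3A| = 19, inequality holds.


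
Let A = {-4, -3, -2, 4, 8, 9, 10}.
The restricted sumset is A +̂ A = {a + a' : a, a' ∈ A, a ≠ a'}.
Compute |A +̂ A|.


Restricted sumset: A +̂ A = {a + a' : a ∈ A, a' ∈ A, a ≠ a'}.
Equivalently, take A + A and drop any sum 2a that is achievable ONLY as a + a for a ∈ A (i.e. sums representable only with equal summands).
Enumerate pairs (a, a') with a < a' (symmetric, so each unordered pair gives one sum; this covers all a ≠ a'):
  -4 + -3 = -7
  -4 + -2 = -6
  -4 + 4 = 0
  -4 + 8 = 4
  -4 + 9 = 5
  -4 + 10 = 6
  -3 + -2 = -5
  -3 + 4 = 1
  -3 + 8 = 5
  -3 + 9 = 6
  -3 + 10 = 7
  -2 + 4 = 2
  -2 + 8 = 6
  -2 + 9 = 7
  -2 + 10 = 8
  4 + 8 = 12
  4 + 9 = 13
  4 + 10 = 14
  8 + 9 = 17
  8 + 10 = 18
  9 + 10 = 19
Collected distinct sums: {-7, -6, -5, 0, 1, 2, 4, 5, 6, 7, 8, 12, 13, 14, 17, 18, 19}
|A +̂ A| = 17
(Reference bound: |A +̂ A| ≥ 2|A| - 3 for |A| ≥ 2, with |A| = 7 giving ≥ 11.)

|A +̂ A| = 17


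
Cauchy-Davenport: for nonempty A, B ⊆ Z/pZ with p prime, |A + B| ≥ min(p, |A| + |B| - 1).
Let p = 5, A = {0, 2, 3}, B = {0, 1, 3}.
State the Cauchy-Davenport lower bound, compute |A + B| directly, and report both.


Cauchy-Davenport: |A + B| ≥ min(p, |A| + |B| - 1) for A, B nonempty in Z/pZ.
|A| = 3, |B| = 3, p = 5.
CD lower bound = min(5, 3 + 3 - 1) = min(5, 5) = 5.
Compute A + B mod 5 directly:
a = 0: 0+0=0, 0+1=1, 0+3=3
a = 2: 2+0=2, 2+1=3, 2+3=0
a = 3: 3+0=3, 3+1=4, 3+3=1
A + B = {0, 1, 2, 3, 4}, so |A + B| = 5.
Verify: 5 ≥ 5? Yes ✓.

CD lower bound = 5, actual |A + B| = 5.


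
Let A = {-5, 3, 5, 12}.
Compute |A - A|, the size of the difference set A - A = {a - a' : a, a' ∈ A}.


A - A = {a - a' : a, a' ∈ A}; |A| = 4.
Bounds: 2|A|-1 ≤ |A - A| ≤ |A|² - |A| + 1, i.e. 7 ≤ |A - A| ≤ 13.
Note: 0 ∈ A - A always (from a - a). The set is symmetric: if d ∈ A - A then -d ∈ A - A.
Enumerate nonzero differences d = a - a' with a > a' (then include -d):
Positive differences: {2, 7, 8, 9, 10, 17}
Full difference set: {0} ∪ (positive diffs) ∪ (negative diffs).
|A - A| = 1 + 2·6 = 13 (matches direct enumeration: 13).

|A - A| = 13


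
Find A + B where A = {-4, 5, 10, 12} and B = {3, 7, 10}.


A + B = {a + b : a ∈ A, b ∈ B}.
Enumerate all |A|·|B| = 4·3 = 12 pairs (a, b) and collect distinct sums.
a = -4: -4+3=-1, -4+7=3, -4+10=6
a = 5: 5+3=8, 5+7=12, 5+10=15
a = 10: 10+3=13, 10+7=17, 10+10=20
a = 12: 12+3=15, 12+7=19, 12+10=22
Collecting distinct sums: A + B = {-1, 3, 6, 8, 12, 13, 15, 17, 19, 20, 22}
|A + B| = 11

A + B = {-1, 3, 6, 8, 12, 13, 15, 17, 19, 20, 22}


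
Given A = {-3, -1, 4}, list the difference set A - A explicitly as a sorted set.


A - A = {a - a' : a, a' ∈ A}.
Compute a - a' for each ordered pair (a, a'):
a = -3: -3--3=0, -3--1=-2, -3-4=-7
a = -1: -1--3=2, -1--1=0, -1-4=-5
a = 4: 4--3=7, 4--1=5, 4-4=0
Collecting distinct values (and noting 0 appears from a-a):
A - A = {-7, -5, -2, 0, 2, 5, 7}
|A - A| = 7

A - A = {-7, -5, -2, 0, 2, 5, 7}


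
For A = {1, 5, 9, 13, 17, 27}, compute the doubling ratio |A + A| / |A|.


|A| = 6.
Compute A + A by enumerating all 36 pairs.
A + A = {2, 6, 10, 14, 18, 22, 26, 28, 30, 32, 34, 36, 40, 44, 54}, so |A + A| = 15.
K = |A + A| / |A| = 15/6 = 5/2 ≈ 2.5000.
Reference: AP of size 6 gives K = 11/6 ≈ 1.8333; a fully generic set of size 6 gives K ≈ 3.5000.

|A| = 6, |A + A| = 15, K = 15/6 = 5/2.


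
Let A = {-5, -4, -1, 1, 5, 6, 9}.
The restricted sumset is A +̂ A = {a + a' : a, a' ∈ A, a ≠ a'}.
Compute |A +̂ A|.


Restricted sumset: A +̂ A = {a + a' : a ∈ A, a' ∈ A, a ≠ a'}.
Equivalently, take A + A and drop any sum 2a that is achievable ONLY as a + a for a ∈ A (i.e. sums representable only with equal summands).
Enumerate pairs (a, a') with a < a' (symmetric, so each unordered pair gives one sum; this covers all a ≠ a'):
  -5 + -4 = -9
  -5 + -1 = -6
  -5 + 1 = -4
  -5 + 5 = 0
  -5 + 6 = 1
  -5 + 9 = 4
  -4 + -1 = -5
  -4 + 1 = -3
  -4 + 5 = 1
  -4 + 6 = 2
  -4 + 9 = 5
  -1 + 1 = 0
  -1 + 5 = 4
  -1 + 6 = 5
  -1 + 9 = 8
  1 + 5 = 6
  1 + 6 = 7
  1 + 9 = 10
  5 + 6 = 11
  5 + 9 = 14
  6 + 9 = 15
Collected distinct sums: {-9, -6, -5, -4, -3, 0, 1, 2, 4, 5, 6, 7, 8, 10, 11, 14, 15}
|A +̂ A| = 17
(Reference bound: |A +̂ A| ≥ 2|A| - 3 for |A| ≥ 2, with |A| = 7 giving ≥ 11.)

|A +̂ A| = 17


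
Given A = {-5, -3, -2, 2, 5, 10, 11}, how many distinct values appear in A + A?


A + A = {a + a' : a, a' ∈ A}; |A| = 7.
General bounds: 2|A| - 1 ≤ |A + A| ≤ |A|(|A|+1)/2, i.e. 13 ≤ |A + A| ≤ 28.
Lower bound 2|A|-1 is attained iff A is an arithmetic progression.
Enumerate sums a + a' for a ≤ a' (symmetric, so this suffices):
a = -5: -5+-5=-10, -5+-3=-8, -5+-2=-7, -5+2=-3, -5+5=0, -5+10=5, -5+11=6
a = -3: -3+-3=-6, -3+-2=-5, -3+2=-1, -3+5=2, -3+10=7, -3+11=8
a = -2: -2+-2=-4, -2+2=0, -2+5=3, -2+10=8, -2+11=9
a = 2: 2+2=4, 2+5=7, 2+10=12, 2+11=13
a = 5: 5+5=10, 5+10=15, 5+11=16
a = 10: 10+10=20, 10+11=21
a = 11: 11+11=22
Distinct sums: {-10, -8, -7, -6, -5, -4, -3, -1, 0, 2, 3, 4, 5, 6, 7, 8, 9, 10, 12, 13, 15, 16, 20, 21, 22}
|A + A| = 25

|A + A| = 25


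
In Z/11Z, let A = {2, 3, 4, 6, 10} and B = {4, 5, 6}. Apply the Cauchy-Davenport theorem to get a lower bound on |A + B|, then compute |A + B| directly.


Cauchy-Davenport: |A + B| ≥ min(p, |A| + |B| - 1) for A, B nonempty in Z/pZ.
|A| = 5, |B| = 3, p = 11.
CD lower bound = min(11, 5 + 3 - 1) = min(11, 7) = 7.
Compute A + B mod 11 directly:
a = 2: 2+4=6, 2+5=7, 2+6=8
a = 3: 3+4=7, 3+5=8, 3+6=9
a = 4: 4+4=8, 4+5=9, 4+6=10
a = 6: 6+4=10, 6+5=0, 6+6=1
a = 10: 10+4=3, 10+5=4, 10+6=5
A + B = {0, 1, 3, 4, 5, 6, 7, 8, 9, 10}, so |A + B| = 10.
Verify: 10 ≥ 7? Yes ✓.

CD lower bound = 7, actual |A + B| = 10.


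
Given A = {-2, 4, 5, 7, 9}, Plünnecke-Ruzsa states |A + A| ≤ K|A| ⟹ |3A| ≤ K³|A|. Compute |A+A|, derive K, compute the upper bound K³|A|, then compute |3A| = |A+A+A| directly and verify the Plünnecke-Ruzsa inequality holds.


|A| = 5.
Step 1: Compute A + A by enumerating all 25 pairs.
A + A = {-4, 2, 3, 5, 7, 8, 9, 10, 11, 12, 13, 14, 16, 18}, so |A + A| = 14.
Step 2: Doubling constant K = |A + A|/|A| = 14/5 = 14/5 ≈ 2.8000.
Step 3: Plünnecke-Ruzsa gives |3A| ≤ K³·|A| = (2.8000)³ · 5 ≈ 109.7600.
Step 4: Compute 3A = A + A + A directly by enumerating all triples (a,b,c) ∈ A³; |3A| = 25.
Step 5: Check 25 ≤ 109.7600? Yes ✓.

K = 14/5, Plünnecke-Ruzsa bound K³|A| ≈ 109.7600, |3A| = 25, inequality holds.


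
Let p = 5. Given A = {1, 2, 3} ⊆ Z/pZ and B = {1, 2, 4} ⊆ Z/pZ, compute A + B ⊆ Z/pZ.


Work in Z/5Z: reduce every sum a + b modulo 5.
Enumerate all 9 pairs:
a = 1: 1+1=2, 1+2=3, 1+4=0
a = 2: 2+1=3, 2+2=4, 2+4=1
a = 3: 3+1=4, 3+2=0, 3+4=2
Distinct residues collected: {0, 1, 2, 3, 4}
|A + B| = 5 (out of 5 total residues).

A + B = {0, 1, 2, 3, 4}


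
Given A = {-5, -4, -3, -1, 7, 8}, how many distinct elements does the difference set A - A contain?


A - A = {a - a' : a, a' ∈ A}; |A| = 6.
Bounds: 2|A|-1 ≤ |A - A| ≤ |A|² - |A| + 1, i.e. 11 ≤ |A - A| ≤ 31.
Note: 0 ∈ A - A always (from a - a). The set is symmetric: if d ∈ A - A then -d ∈ A - A.
Enumerate nonzero differences d = a - a' with a > a' (then include -d):
Positive differences: {1, 2, 3, 4, 8, 9, 10, 11, 12, 13}
Full difference set: {0} ∪ (positive diffs) ∪ (negative diffs).
|A - A| = 1 + 2·10 = 21 (matches direct enumeration: 21).

|A - A| = 21
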